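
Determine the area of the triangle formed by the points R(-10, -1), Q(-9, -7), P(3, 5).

Using the Shoelace formula for a triangle:
Area = (1/2)|x0(y1 - y2) + x1(y2 - y0) + x2(y0 - y1)|
Area = (1/2)|-10(-7 - 5) + -9(5 - -1) + 3(-1 - -7)|
Area = (1/2)|120 + -54 + 18|
Area = (1/2)|84|
Area = (1/2)(84)
Area = 42

42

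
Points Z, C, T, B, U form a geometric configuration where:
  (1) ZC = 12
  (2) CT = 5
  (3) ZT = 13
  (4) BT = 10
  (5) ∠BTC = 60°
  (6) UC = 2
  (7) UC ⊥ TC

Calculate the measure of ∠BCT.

Step 1: By the law of cosines on triangle CTB: CB² = 5² + 10² − 2·5·10·cos(60°) = 75, so CB = 5·√3.
Step 2: By the inverse law of cosines on triangle BCT: cos(∠BCT) = ((5·√3)² + 5² − 10²) / (2·5·√3·5) = 0/86.6 = 0, so ∠BCT = 90°.

Therefore, the measure of angle ∠BCT = 90°.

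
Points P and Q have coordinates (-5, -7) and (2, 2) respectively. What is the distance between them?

d = sqrt((7)^2 + (9)^2) = sqrt(130)

sqrt(130)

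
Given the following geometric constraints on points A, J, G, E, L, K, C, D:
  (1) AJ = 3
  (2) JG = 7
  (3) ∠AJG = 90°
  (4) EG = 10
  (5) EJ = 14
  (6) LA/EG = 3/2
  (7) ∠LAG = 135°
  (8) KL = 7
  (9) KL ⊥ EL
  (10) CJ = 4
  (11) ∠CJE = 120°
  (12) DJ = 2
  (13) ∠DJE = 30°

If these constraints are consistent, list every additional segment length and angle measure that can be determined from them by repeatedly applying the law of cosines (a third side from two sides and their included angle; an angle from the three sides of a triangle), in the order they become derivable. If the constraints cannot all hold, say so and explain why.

The constraints are consistent. Derivable facts, in order:
After 1 step:
- AG = √58
- EC = 2·√67
- ED ≈ 12.31
- ∠EGJ = 109.62°
- ∠EJG = 42.29°
- ∠GEJ = 28.1°
After 2 steps:
- GL ≈ 21.08
- ∠AGJ = 23.2°
- ∠CEJ = 12.22°
- ∠DEJ = 4.66°
- ∠ECJ = 47.78°
- ∠EDJ = 145.34°
- ∠GAJ = 66.8°
After 3 steps:
- ∠AGL = 30.2°
- ∠ALG = 14.8°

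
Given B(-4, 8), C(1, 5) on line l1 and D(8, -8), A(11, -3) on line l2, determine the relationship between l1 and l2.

Slope of line 1: m1 = (5 - 8)/(1 - -4) = -3/5 = -3/5
Slope of line 2: m2 = (-3 - -8)/(11 - 8) = 5/3 = 5/3
m1 * m2 = (-3/5) * (5/3) = -1 = -1, so the lines are perpendicular.

Perpendicular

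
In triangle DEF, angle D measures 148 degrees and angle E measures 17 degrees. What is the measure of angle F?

By the triangle angle sum property, the three interior angles of any triangle add up to 180°.
We know angle D = 148° and angle E = 17°, so their sum is 165°.
Therefore angle F = 180° - 165° = 15°.

15 degrees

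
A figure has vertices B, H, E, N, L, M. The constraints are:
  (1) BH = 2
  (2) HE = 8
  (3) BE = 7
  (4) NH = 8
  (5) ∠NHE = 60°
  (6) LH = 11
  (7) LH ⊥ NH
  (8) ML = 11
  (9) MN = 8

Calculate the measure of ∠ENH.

Step 1: By the law of cosines on triangle NHE: NE² = 8² + 8² − 2·8·8·cos(60°) = 64, so NE = 8.
Step 2: By the inverse law of cosines on triangle ENH: cos(∠ENH) = (8² + 8² − 8²) / (2·8·8) = 64/128 = 0.5, so ∠ENH = 60°.

Therefore, the measure of angle ∠ENH = 60°.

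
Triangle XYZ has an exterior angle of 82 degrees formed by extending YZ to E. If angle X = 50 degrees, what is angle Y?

angle Y = 82 - 50 = 32 degrees (exterior angle theorem).

32 degrees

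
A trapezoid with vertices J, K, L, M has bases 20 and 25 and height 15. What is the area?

Area = (20 + 25) * 15 / 2 = 675 / 2 = 675/2

675/2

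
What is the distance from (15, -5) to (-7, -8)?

The horizontal distance is |-7 - 15| = 22 and the vertical distance is |-8 - -5| = 3.
By the Pythagorean theorem, d = sqrt(22^2 + 3^2) = sqrt(493).

sqrt(493)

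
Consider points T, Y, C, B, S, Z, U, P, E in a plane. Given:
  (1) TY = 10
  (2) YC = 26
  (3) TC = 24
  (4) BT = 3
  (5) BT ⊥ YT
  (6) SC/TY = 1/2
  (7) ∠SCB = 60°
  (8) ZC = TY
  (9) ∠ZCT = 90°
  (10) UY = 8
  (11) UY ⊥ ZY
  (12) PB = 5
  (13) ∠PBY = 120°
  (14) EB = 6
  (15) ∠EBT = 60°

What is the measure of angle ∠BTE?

Step 1: By the law of cosines on triangle TBE: TE² = 3² + 6² − 2·3·6·cos(60°) = 27, so TE = 3·√3.
Step 2: By the inverse law of cosines on triangle BTE: cos(∠BTE) = (3² + (3·√3)² − 6²) / (2·3·3·√3) = 0/31.18 = 0, so ∠BTE = 90°.

Therefore, the measure of angle ∠BTE = 90°.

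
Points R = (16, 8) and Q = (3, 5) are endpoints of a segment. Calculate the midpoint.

The midpoint is the average of the coordinates:
x: (16 + 3)/2 = 19/2
y: (8 + 5)/2 = 13/2
Midpoint = (19/2, 13/2)

(19/2, 13/2)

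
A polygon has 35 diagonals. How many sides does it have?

Using d = n(n - 3)/2, we solve 35 = n(n - 3)/2.
So n(n - 3) = 70.
Testing n = 10: 10 * 7 = 70 = 70. Correct.
The polygon has 10 sides.

10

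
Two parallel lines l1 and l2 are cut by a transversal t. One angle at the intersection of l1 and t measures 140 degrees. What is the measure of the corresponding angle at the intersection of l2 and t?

When a transversal crosses parallel lines, angles in the same position at each intersection are called corresponding angles.
These are always equal, so the answer is 140 degrees.

140 degrees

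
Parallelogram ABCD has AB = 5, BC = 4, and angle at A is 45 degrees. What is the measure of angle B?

In a parallelogram, consecutive angles are supplementary (sum to 180°).
angle B = 180 - angle A
angle B = 180 - 45
angle B = 135 degrees

135 degrees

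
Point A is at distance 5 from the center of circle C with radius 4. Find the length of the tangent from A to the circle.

Let T be the point of tangency. Then CT ⊥ AT (radius ⊥ tangent).
In right triangle CTA: CA² = CT² + AT²
5² = 4² + AT²
AT² = 9, AT = 3

3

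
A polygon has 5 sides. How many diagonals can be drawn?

The number of diagonals in an n-gon is n(n - 3)/2.
For n = 5: 5(5 - 3)/2 = 5 × 2 / 2 = 5.

5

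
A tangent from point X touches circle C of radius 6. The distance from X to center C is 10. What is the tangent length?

Let T be the point of tangency. Then CT ⊥ XT (radius ⊥ tangent).
In right triangle CTX: CX² = CT² + XT²
10² = 6² + XT²
XT² = 64, XT = 8

8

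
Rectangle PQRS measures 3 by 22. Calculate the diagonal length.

d = sqrt(3^2 + 22^2) = sqrt(493)

sqrt(493)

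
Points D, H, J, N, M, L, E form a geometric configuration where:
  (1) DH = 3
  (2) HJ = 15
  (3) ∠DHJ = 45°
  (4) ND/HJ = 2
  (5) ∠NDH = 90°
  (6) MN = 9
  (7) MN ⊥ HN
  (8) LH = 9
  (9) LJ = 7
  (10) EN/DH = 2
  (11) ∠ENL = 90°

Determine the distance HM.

From the given relations: ND = 2·HJ = 2·15 = 30.
Step 1: By the law of cosines on triangle HDN: HN² = 3² + 30² − 2·3·30·cos(90°) = 909, so HN = 3·√101.
Step 2: By the law of cosines on triangle HNM: HM² = (3·√101)² + 9² − 2·3·√101·9·cos(90°) = 990, so HM = 3·√110.

Therefore, the length of HM = 3·√110.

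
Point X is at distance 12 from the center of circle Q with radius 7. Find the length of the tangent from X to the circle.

The tangent, radius, and line from the external point to the center form a right triangle.
The right angle is where the tangent meets the radius.
By the Pythagorean theorem: tangent² + 7² = 12²
tangent² = 144 - 49 = 95
tangent = sqrt(95)

sqrt(95)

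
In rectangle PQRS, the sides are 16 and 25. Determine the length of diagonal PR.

Using the Pythagorean theorem:
d² = 16² + 25² = 256 + 625 = 881
d = sqrt(881)

sqrt(881)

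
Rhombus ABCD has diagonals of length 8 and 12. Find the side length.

The diagonals of a rhombus bisect each other at right angles.
Half-diagonals: 8/2 = 4 and 12/2 = 6
side = sqrt(4^2 + 6^2)
side = sqrt(16 + 36)
side = sqrt(52) = 2*sqrt(13)

2*sqrt(13)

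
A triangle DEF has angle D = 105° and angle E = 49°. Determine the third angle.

Let angle F = x. Then 105 + 49 + x = 180.
x = 180 - 154 = 26 degrees.

26 degrees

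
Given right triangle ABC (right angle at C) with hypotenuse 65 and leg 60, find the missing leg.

BC = sqrt(65^2 - 60^2) = sqrt(625) = 25

25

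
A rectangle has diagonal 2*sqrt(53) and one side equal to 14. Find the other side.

The diagonal of a rectangle forms a right triangle with the two sides.
Rearranging the Pythagorean theorem: missing side = sqrt(d^2 - known^2).
= sqrt(212 - 196) = sqrt(16) = 4.

4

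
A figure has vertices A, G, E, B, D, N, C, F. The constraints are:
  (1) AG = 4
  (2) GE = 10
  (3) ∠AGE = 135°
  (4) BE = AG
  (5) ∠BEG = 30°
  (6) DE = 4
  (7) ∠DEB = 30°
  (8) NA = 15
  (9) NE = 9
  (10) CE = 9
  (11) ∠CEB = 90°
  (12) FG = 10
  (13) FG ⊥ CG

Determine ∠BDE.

From the given relations: BE = AG = 4.
Step 1: By the law of cosines on triangle DEB: DB² = 4² + 4² − 2·4·4·cos(30°) = 4.29, so DB ≈ 2.07.
Step 2: By the inverse law of cosines on triangle BDE: cos(∠BDE) = (2.07² + 4² − 4²) / (2·2.07·4) = 4.29/16.56 = 0.2588, so ∠BDE = 75°.

Therefore, the measure of angle ∠BDE = 75°.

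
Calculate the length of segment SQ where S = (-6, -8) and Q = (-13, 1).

The horizontal distance is |-13 - -6| = 7 and the vertical distance is |1 - -8| = 9.
By the Pythagorean theorem, d = sqrt(7^2 + 9^2) = sqrt(130).

sqrt(130)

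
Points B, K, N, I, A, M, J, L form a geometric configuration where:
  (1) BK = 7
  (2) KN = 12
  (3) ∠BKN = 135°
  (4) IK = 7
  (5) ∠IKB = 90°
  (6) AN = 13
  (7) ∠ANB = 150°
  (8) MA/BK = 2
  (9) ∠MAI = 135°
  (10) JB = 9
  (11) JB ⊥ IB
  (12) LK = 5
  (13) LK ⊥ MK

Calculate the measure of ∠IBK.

Step 1: By the law of cosines on triangle BKI: BI² = 7² + 7² − 2·7·7·cos(90°) = 98, so BI = 7·√2.
Step 2: By the inverse law of cosines on triangle IBK: cos(∠IBK) = ((7·√2)² + 7² − 7²) / (2·7·√2·7) = 98/138.59 = 0.7071, so ∠IBK = 45°.

Therefore, the measure of angle ∠IBK = 45°.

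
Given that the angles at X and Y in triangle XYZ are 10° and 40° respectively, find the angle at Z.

Let angle Z = x. Then 10 + 40 + x = 180.
x = 180 - 50 = 130 degrees.

130 degrees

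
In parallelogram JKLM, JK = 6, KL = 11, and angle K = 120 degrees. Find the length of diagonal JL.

Using the law of cosines:
d^2 = 6^2 + 11^2 - 2(6)(11)cos(120 degrees)
d^2 = 36 + 121 - 132*-1/2
d^2 = 223
d = sqrt(223)

sqrt(223)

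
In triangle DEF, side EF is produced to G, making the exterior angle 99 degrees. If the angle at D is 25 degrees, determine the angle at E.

The exterior angle theorem states that an exterior angle equals the sum of the two non-adjacent interior angles.
So 99 = 25 + angle E, which gives angle E = 99 - 25 = 74 degrees.

74 degrees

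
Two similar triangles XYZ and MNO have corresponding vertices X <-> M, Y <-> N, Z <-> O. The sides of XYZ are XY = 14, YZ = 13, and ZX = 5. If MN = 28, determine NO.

Since the triangles are similar, the ratio of corresponding sides is constant.
Scale factor k = MN / XY = 28 / 14 = 2
NO = k * YZ = 2 * 13 = 26

26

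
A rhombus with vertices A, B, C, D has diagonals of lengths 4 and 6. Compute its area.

Area = (4 * 6) / 2 = 24 / 2 = 12

12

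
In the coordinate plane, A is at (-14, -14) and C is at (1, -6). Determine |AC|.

d = sqrt((1 - -14)^2 + (-6 - -14)^2)
d = sqrt(15^2 + 8^2)
d = sqrt(225 + 64)
d = sqrt(289) = 17

17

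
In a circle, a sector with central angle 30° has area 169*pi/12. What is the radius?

r² = 360 × 169*pi/12 / (π × 30) = 169, so r = 13.

13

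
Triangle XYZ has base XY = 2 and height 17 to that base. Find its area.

Area = (1/2) * base * height
Area = (1/2) * 2 * 17
Area = 17

17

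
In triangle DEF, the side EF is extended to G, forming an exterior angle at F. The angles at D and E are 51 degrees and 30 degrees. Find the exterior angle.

By the exterior angle theorem, an exterior angle of a triangle equals the sum of the two remote interior angles.
Exterior angle = angle D + angle E
Exterior angle = 51 + 30 = 81 degrees

81 degrees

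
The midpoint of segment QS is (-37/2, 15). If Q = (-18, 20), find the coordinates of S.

Using the midpoint formula: M = ((x1 + x2)/2, (y1 + y2)/2)
We know M = (-37/2, 15) and Q = (-18, 20)
For x: -37/2 = (-18 + x2)/2, so x2 = 2*-37/2 - -18 = -19
For y: 15 = (20 + y2)/2, so y2 = 2*15 - 20 = 10
S = (-19, 10)

(-19, 10)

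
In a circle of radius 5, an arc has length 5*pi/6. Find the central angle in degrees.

θ = 360 × 5*pi/6 / (2π × 5) = 30° (rearranging arc length formula).

30°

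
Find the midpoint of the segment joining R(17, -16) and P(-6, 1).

The midpoint is the point halfway along the segment.
Move half the horizontal distance: 17 + (-6 - 17)/2 = 17 + -23/2 = 11/2
Move half the vertical distance: -16 + (1 - -16)/2 = -16 + 17/2 = -15/2
Midpoint = (11/2, -15/2)

(11/2, -15/2)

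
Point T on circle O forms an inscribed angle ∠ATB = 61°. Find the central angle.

Central angle = 2 × 61° = 122° (inscribed angle theorem).

122°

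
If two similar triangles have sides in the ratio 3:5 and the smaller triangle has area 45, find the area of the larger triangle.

Area ratio = (3/5)^2 = 9/25. Area of the larger triangle = 45 * 25/9 = 125.

125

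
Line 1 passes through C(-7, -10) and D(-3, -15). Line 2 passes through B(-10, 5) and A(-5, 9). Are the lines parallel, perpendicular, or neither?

Slope of line 1: m1 = (-15 - -10)/(-3 - -7) = -5/4 = -5/4
Slope of line 2: m2 = (9 - 5)/(-5 - -10) = 4/5 = 4/5
Two lines are perpendicular when the product of their slopes is -1 (negative reciprocals).
m1 * m2 = (-5/4) * (4/5) = -1, confirming perpendicularity.

Perpendicular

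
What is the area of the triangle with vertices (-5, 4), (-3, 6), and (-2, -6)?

Shoelace: Area = (1/2)|-5(6--6) + -3(-6-4) + -2(4-6)| = (1/2)(26) = 13

13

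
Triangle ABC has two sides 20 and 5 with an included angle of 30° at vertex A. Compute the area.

Area = (1/2) * AB * AC * sin(A)
Area = (1/2) * 20 * 5 * sin(30°)
Area = (1/2) * 20 * 5 * 1/2
Area = 25

25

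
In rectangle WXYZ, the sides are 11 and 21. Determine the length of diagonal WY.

A rectangle's diagonal splits it into two right triangles, with the diagonal as the hypotenuse.
By the Pythagorean theorem, d^2 = 11^2 + 21^2 = 562.
Therefore d = sqrt(562).

sqrt(562)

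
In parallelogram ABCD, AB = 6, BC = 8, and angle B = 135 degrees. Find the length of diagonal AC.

Law of cosines: d^2 = 6^2 + 8^2 - 2(6)(8)cos(135°) = 48*sqrt(2) + 100, so d = 2*sqrt(12*sqrt(2) + 25).

2*sqrt(12*sqrt(2) + 25)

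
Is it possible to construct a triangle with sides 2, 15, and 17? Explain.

The longest side is 17. The other two sides sum to 2 + 15 = 17.
Since 17 ≤ 17, the two shorter sides cannot reach around to close the triangle.

No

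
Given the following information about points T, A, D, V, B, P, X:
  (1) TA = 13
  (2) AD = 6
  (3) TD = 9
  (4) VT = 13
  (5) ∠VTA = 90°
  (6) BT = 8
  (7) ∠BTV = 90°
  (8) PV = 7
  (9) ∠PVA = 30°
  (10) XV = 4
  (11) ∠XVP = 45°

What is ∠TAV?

Step 1: By the law of cosines on triangle ATV: AV² = 13² + 13² − 2·13·13·cos(90°) = 338, so AV = 13·√2.
Step 2: By the inverse law of cosines on triangle TAV: cos(∠TAV) = (13² + (13·√2)² − 13²) / (2·13·13·√2) = 338/478 = 0.7071, so ∠TAV = 45°.

Therefore, the measure of angle ∠TAV = 45°.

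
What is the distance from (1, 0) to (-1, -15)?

d = sqrt((-2)^2 + (-15)^2) = sqrt(229)

sqrt(229)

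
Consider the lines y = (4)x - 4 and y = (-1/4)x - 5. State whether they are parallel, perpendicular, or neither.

Slope of line 1: m1 = 4
Slope of line 2: m2 = -1/4
m1 * m2 = -1, so perpendicular.

Perpendicular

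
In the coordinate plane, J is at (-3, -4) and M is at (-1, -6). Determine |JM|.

The horizontal distance is |-1 - -3| = 2 and the vertical distance is |-6 - -4| = 2.
By the Pythagorean theorem, d = sqrt(2^2 + 2^2) = sqrt(8) = 2*sqrt(2).

2*sqrt(2)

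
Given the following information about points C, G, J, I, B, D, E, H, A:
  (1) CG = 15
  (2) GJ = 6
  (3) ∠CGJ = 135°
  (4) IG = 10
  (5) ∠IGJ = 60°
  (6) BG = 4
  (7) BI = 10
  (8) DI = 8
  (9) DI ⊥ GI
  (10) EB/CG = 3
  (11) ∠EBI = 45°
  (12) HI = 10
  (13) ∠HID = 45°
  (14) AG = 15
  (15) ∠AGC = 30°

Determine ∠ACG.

Step 1: By the law of cosines on triangle CGA: CA² = 15² + 15² − 2·15·15·cos(30°) = 60.29, so CA ≈ 7.76.
Step 2: By the inverse law of cosines on triangle ACG: cos(∠ACG) = (7.76² + 15² − 15²) / (2·7.76·15) = 60.29/232.94 = 0.2588, so ∠ACG = 75°.

Therefore, the measure of angle ∠ACG = 75°.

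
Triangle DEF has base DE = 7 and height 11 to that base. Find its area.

A triangle's area is half the area of a rectangle with the same base and height.
Area = (1/2) * 7 * 11 = 77/2.

77/2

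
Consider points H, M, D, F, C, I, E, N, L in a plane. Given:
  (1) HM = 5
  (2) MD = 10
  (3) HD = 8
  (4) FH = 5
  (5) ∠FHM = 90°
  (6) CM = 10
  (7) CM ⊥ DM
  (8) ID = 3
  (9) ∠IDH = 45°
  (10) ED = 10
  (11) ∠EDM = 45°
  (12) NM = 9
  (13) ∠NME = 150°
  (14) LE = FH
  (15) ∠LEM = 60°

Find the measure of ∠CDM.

Step 1: By the law of cosines on triangle DMC: DC² = 10² + 10² − 2·10·10·cos(90°) = 200, so DC = 10·√2.
Step 2: By the inverse law of cosines on triangle CDM: cos(∠CDM) = ((10·√2)² + 10² − 10²) / (2·10·√2·10) = 200/282.84 = 0.7071, so ∠CDM = 45°.

Therefore, the measure of angle ∠CDM = 45°.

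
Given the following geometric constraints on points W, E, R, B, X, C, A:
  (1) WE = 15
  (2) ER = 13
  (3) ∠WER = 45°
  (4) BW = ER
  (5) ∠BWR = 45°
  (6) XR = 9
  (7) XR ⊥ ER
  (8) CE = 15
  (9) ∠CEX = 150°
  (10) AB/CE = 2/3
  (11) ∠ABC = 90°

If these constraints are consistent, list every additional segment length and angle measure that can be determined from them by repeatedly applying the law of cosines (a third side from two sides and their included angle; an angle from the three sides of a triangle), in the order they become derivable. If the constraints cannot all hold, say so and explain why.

The constraints are consistent. Derivable facts, in order:
After 1 step:
- EX = 5·√10
- WR ≈ 10.87
After 2 steps:
- RB ≈ 9.34
- XC ≈ 29.76
- ∠ERW = 77.28°
- ∠EWR = 57.72°
- ∠EXR = 55.3°
- ∠REX = 34.7°
After 3 steps:
- ∠BRW = 79.64°
- ∠CXE = 14.6°
- ∠ECX = 15.4°
- ∠RBW = 55.36°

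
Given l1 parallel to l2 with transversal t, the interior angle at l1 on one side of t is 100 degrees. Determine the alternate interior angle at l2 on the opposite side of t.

Alternate interior angles formed by parallel lines and a transversal are equal.
The given angle is 100 degrees.
The alternate interior angle = 100 degrees.

100 degrees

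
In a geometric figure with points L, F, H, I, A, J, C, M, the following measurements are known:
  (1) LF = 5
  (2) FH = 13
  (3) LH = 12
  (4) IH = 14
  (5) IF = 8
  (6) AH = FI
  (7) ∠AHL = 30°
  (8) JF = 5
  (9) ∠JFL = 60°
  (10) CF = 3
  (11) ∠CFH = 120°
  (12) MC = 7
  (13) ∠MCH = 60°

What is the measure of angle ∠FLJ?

Step 1: By the law of cosines on triangle LFJ: LJ² = 5² + 5² − 2·5·5·cos(60°) = 25, so LJ = 5.
Step 2: By the inverse law of cosines on triangle FLJ: cos(∠FLJ) = (5² + 5² − 5²) / (2·5·5) = 25/50 = 0.5, so ∠FLJ = 60°.

Therefore, the measure of angle ∠FLJ = 60°.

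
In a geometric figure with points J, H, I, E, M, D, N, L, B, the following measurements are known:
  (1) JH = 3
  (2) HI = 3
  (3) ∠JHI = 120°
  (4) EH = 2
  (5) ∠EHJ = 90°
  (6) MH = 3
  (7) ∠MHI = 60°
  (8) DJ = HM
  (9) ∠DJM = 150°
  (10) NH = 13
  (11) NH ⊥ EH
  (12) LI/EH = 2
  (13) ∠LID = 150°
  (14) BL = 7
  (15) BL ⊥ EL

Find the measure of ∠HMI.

Step 1: By the law of cosines on triangle MHI: MI² = 3² + 3² − 2·3·3·cos(60°) = 9, so MI = 3.
Step 2: By the inverse law of cosines on triangle HMI: cos(∠HMI) = (3² + 3² − 3²) / (2·3·3) = 9/18 = 0.5, so ∠HMI = 60°.

Therefore, the measure of angle ∠HMI = 60°.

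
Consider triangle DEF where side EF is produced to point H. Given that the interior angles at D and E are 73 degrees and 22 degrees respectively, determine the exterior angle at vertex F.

Exterior angle = 73 + 22 = 95 degrees (exterior angle theorem).

95 degrees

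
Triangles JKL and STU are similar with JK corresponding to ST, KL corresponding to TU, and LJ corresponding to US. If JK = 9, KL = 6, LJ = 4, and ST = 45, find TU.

Since the triangles are similar, the ratio of corresponding sides is constant.
Scale factor k = ST / JK = 45 / 9 = 5
TU = k * KL = 5 * 6 = 30

30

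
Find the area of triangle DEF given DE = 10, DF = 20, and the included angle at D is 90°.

When two sides and the included angle are known, the area formula is (1/2)ab sin(C).
The height from one side to the opposite vertex is 20 sin(90°) = 20.
Area = (1/2) * 10 * 20 = 100.

100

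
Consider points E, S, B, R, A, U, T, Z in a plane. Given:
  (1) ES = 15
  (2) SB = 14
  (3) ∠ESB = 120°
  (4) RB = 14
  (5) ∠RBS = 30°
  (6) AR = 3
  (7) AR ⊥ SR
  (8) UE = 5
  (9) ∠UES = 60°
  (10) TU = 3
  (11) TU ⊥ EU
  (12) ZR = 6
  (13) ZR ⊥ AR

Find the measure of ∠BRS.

Step 1: By the law of cosines on triangle RBS: RS² = 14² + 14² − 2·14·14·cos(30°) = 52.52, so RS ≈ 7.25.
Step 2: By the inverse law of cosines on triangle BRS: cos(∠BRS) = (14² + 7.25² − 14²) / (2·14·7.25) = 52.52/202.91 = 0.2588, so ∠BRS = 75°.

Therefore, the measure of angle ∠BRS = 75°.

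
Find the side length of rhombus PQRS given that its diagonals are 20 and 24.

The diagonals of a rhombus bisect each other at right angles.
Half-diagonals: 20/2 = 10 and 24/2 = 12
side = sqrt(10^2 + 12^2)
side = sqrt(100 + 144)
side = sqrt(244) = 2*sqrt(61)

2*sqrt(61)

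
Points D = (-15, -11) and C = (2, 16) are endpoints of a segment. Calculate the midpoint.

M = ((x₁ + x₂)/2, (y₁ + y₂)/2)
= ((-15 + 2)/2, (-11 + 16)/2)
= (-13/2, 5/2) = (-13/2, 5/2)

(-13/2, 5/2)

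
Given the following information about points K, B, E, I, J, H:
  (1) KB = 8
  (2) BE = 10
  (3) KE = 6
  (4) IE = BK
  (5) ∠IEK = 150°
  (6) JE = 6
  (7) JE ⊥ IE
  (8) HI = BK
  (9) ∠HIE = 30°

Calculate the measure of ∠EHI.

From the given relations: HI = BK = 8; IE = BK = 8.
Step 1: By the law of cosines on triangle HIE: HE² = 8² + 8² − 2·8·8·cos(30°) = 17.15, so HE ≈ 4.14.
Step 2: By the inverse law of cosines on triangle EHI: cos(∠EHI) = (4.14² + 8² − 8²) / (2·4.14·8) = 17.15/66.26 = 0.2588, so ∠EHI = 75°.

Therefore, the measure of angle ∠EHI = 75°.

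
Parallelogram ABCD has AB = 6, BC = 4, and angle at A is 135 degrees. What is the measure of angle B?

Opposite sides of a parallelogram are parallel, so consecutive angles form co-interior angles on a transversal.
Co-interior angles sum to 180°, giving angle B = 180 - 135 = 45 degrees.

45 degrees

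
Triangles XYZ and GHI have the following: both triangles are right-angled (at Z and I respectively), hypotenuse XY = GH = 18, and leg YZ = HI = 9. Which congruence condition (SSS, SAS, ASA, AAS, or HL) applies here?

Consider the given information: both triangles are right-angled (at Z and I respectively), hypotenuse XY = GH = 18, and leg YZ = HI = 9
This is not SAS or AAS: SAS requires two sides and the included angle between them. AAS requires two angles and a non-included side.
The correct criterion is HL. The hypotenuse and one leg of two right triangles are equal (Hypotenuse-Leg).

HL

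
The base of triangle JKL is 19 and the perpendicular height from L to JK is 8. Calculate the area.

A triangle's area is half the area of a rectangle with the same base and height.
Area = (1/2) * 19 * 8 = 76.

76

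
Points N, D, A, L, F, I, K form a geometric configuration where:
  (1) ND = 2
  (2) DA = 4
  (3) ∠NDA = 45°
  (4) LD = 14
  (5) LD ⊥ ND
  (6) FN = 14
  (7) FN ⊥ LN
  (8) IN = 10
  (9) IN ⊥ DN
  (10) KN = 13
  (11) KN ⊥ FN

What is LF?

Step 1: By the law of cosines on triangle LDN: LN² = 14² + 2² − 2·14·2·cos(90°) = 200, so LN = 10·√2.
Step 2: By the law of cosines on triangle LNF: LF² = (10·√2)² + 14² − 2·10·√2·14·cos(90°) = 396, so LF = 6·√11.

Therefore, the length of LF = 6·√11.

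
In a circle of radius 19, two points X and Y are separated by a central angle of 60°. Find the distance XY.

Chord length = 2r sin(θ/2)
= 2 × 19 × sin(60°/2)
= 2 × 19 × sin(30°)
= 19

19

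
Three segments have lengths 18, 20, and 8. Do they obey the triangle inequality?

For three segments to close into a triangle, no single side can be as long as the other two combined.
The longest side is 20, and 8 + 18 = 26 > 20.
A triangle can be formed.

Yes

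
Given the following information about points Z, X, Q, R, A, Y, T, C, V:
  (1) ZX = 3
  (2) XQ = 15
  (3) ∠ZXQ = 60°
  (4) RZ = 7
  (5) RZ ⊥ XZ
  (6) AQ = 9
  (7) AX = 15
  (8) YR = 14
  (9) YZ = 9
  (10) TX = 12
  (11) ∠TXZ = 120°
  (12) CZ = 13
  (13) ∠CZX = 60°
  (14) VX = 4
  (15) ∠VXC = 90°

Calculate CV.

Step 1: By the law of cosines on triangle CZX: CX² = 13² + 3² − 2·13·3·cos(60°) = 139, so CX = √139.
Step 2: By the law of cosines on triangle CXV: CV² = √139² + 4² − 2·√139·4·cos(90°) = 155, so CV = √155.

Therefore, the length of CV = √155.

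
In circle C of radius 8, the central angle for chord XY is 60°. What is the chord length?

Chord length = 2r sin(θ/2)
= 2 × 8 × sin(60°/2)
= 2 × 8 × sin(30°)
= 8

8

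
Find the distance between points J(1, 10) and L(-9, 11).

d = sqrt((-9 - 1)^2 + (11 - 10)^2)
d = sqrt(-10^2 + 1^2)
d = sqrt(100 + 1)
d = sqrt(101)

sqrt(101)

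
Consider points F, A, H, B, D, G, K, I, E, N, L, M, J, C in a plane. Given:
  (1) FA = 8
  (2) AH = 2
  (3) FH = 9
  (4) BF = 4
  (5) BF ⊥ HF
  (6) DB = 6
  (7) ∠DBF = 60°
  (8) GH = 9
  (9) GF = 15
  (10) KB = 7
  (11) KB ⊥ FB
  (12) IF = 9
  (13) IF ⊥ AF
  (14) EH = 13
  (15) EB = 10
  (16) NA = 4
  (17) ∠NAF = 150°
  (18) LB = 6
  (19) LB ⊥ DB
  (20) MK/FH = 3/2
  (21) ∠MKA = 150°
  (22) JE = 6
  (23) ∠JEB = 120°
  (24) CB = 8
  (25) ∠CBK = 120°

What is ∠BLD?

Step 1: By the law of cosines on triangle LBD: LD² = 6² + 6² − 2·6·6·cos(90°) = 72, so LD = 6·√2.
Step 2: By the inverse law of cosines on triangle BLD: cos(∠BLD) = (6² + (6·√2)² − 6²) / (2·6·6·√2) = 72/101.82 = 0.7071, so ∠BLD = 45°.

Therefore, the measure of angle ∠BLD = 45°.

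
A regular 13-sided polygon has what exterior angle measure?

Each exterior angle of a regular n-gon is 360 / n.
For n = 13: 360 / 13 = 360/13 degrees.

360/13 degrees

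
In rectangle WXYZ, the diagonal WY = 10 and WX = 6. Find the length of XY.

Using the Pythagorean theorem: d^2 = a^2 + b^2
b^2 = d^2 - a^2
b^2 = 100 - 36
b^2 = 64
b = sqrt(64) = 8

8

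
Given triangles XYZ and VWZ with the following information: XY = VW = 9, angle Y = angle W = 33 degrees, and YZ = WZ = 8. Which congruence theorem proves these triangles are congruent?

Consider the given information: XY = VW = 9, angle Y = angle W = 33 degrees, and YZ = WZ = 8
This is not AAS or HL: AAS requires two angles and a non-included side. HL only applies to right triangles with matching hypotenuse and leg.
The correct criterion is SAS. Two pairs of corresponding sides and the included angle are equal (Side-Angle-Side).

SAS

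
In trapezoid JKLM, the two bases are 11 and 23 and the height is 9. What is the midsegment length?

The midsegment (median) of a trapezoid connects the midpoints of the non-parallel sides.
Its length is the average of the two bases: (11 + 23) / 2 = 17.

17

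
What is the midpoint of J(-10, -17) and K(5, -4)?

The midpoint is the average of the coordinates:
x: (-10 + 5)/2 = -5/2
y: (-17 + -4)/2 = -21/2
Midpoint = (-5/2, -21/2)

(-5/2, -21/2)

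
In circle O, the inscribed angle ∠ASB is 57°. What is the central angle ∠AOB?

Central angle = 2 × 57° = 114° (inscribed angle theorem).

114°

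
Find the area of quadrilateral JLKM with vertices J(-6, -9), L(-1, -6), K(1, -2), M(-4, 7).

The Shoelace formula works by pairing each vertex with the next (cycling back to the first).
For each pair, compute x_i*y_(i+1) - x_(i+1)*y_i:
  (-6*-6 - -1*-9) = 27
  (-1*-2 - 1*-6) = 8
  (1*7 - -4*-2) = -1
  (-4*-9 - -6*7) = 78
Taking half the absolute value of the total: Area = (1/2)(112) = 56.

56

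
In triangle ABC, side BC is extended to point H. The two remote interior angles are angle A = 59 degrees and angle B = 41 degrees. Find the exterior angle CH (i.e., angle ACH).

By the exterior angle theorem, an exterior angle of a triangle equals the sum of the two remote interior angles.
Exterior angle = angle A + angle B
Exterior angle = 59 + 41 = 100 degrees

100 degrees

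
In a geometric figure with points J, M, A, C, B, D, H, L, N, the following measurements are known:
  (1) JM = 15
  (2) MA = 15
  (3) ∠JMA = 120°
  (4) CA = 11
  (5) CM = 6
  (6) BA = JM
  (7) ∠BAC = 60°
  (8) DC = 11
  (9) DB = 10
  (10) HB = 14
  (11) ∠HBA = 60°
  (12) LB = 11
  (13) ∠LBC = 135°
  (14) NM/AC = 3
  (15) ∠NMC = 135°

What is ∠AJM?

Step 1: By the law of cosines on triangle JMA: JA² = 15² + 15² − 2·15·15·cos(120°) = 675, so JA = 15·√3.
Step 2: By the inverse law of cosines on triangle AJM: cos(∠AJM) = ((15·√3)² + 15² − 15²) / (2·15·√3·15) = 675/779.42 = 0.866, so ∠AJM = 30°.

Therefore, the measure of angle ∠AJM = 30°.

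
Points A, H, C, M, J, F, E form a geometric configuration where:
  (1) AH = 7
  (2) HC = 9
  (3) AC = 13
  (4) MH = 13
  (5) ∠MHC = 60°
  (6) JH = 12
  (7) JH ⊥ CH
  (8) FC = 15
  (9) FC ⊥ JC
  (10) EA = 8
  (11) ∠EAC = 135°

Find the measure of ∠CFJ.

Step 1: By the law of cosines on triangle JHC: JC² = 12² + 9² − 2·12·9·cos(90°) = 225, so JC = 15.
Step 2: By the law of cosines on triangle FCJ: FJ² = 15² + 15² − 2·15·15·cos(90°) = 450, so FJ = 15·√2.
Step 3: By the inverse law of cosines on triangle CFJ: cos(∠CFJ) = (15² + (15·√2)² − 15²) / (2·15·15·√2) = 450/636.4 = 0.7071, so ∠CFJ = 45°.

Therefore, the measure of angle ∠CFJ = 45°.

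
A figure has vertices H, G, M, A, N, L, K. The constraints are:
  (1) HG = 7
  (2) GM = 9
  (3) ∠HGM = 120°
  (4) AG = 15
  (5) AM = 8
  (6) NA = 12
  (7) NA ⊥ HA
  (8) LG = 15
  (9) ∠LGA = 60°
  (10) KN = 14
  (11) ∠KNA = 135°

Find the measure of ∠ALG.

Step 1: By the law of cosines on triangle LGA: LA² = 15² + 15² − 2·15·15·cos(60°) = 225, so LA = 15.
Step 2: By the inverse law of cosines on triangle ALG: cos(∠ALG) = (15² + 15² − 15²) / (2·15·15) = 225/450 = 0.5, so ∠ALG = 60°.

Therefore, the measure of angle ∠ALG = 60°.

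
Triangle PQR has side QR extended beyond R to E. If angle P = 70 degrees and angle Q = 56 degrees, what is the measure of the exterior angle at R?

The interior angle at R is 180 - 70 - 56 = 54 degrees.
The exterior angle and interior angle at R are supplementary:
Exterior angle = 180 - 54 = 126 degrees.

126 degrees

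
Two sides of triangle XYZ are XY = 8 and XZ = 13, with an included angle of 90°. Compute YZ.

The included angle is 90°, so the triangle is right-angled at X. The opposite side YZ is the hypotenuse.
By the Pythagorean theorem: YZ = sqrt(8^2 + 13^2) = sqrt(233) = sqrt(233).

sqrt(233)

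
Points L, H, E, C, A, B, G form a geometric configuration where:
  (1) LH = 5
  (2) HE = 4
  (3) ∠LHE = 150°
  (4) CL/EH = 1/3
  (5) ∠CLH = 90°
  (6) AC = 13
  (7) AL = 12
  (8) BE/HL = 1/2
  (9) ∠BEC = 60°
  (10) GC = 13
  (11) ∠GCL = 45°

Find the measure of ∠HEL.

Step 1: By the law of cosines on triangle EHL: EL² = 4² + 5² − 2·4·5·cos(150°) = 75.64, so EL ≈ 8.7.
Step 2: By the inverse law of cosines on triangle HEL: cos(∠HEL) = (4² + 8.7² − 5²) / (2·4·8.7) = 66.64/69.58 = 0.9578, so ∠HEL = 16.71°.

Therefore, the measure of angle ∠HEL = 16.71°.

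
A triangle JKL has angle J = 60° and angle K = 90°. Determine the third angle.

angle L = 180 - 60 - 90 = 30 degrees.

30 degrees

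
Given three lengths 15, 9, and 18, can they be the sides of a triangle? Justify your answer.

For three segments to close into a triangle, no single side can be as long as the other two combined.
The longest side is 18, and 9 + 15 = 24 > 18.
A triangle can be formed.

Yes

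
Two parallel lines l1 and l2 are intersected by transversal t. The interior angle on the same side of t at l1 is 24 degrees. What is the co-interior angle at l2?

Co-interior angles (same-side interior) formed by parallel lines and a transversal are supplementary (sum to 180 degrees).
The given angle is 24 degrees.
The co-interior angle = 180 - 24 = 156 degrees.

156 degrees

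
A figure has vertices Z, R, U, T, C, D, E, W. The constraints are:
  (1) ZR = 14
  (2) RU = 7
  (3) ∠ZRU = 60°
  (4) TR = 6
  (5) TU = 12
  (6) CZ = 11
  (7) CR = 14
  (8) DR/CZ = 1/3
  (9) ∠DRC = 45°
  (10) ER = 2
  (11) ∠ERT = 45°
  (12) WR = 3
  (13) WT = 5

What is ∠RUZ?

Step 1: By the law of cosines on triangle URZ: UZ² = 7² + 14² − 2·7·14·cos(60°) = 147, so UZ = 7·√3.
Step 2: By the inverse law of cosines on triangle RUZ: cos(∠RUZ) = (7² + (7·√3)² − 14²) / (2·7·7·√3) = 0/169.74 = 0, so ∠RUZ = 90°.

Therefore, the measure of angle ∠RUZ = 90°.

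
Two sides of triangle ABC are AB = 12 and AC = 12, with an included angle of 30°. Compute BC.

When two sides and the included angle are known, the law of cosines gives the third side.
c^2 = a^2 + b^2 - 2ab cos(C) generalizes the Pythagorean theorem to non-right triangles.
Here: BC^2 = 144 + 144 - 288*(sqrt(3)/2) = 288 - 144*sqrt(3)
BC = 12*sqrt(2 - sqrt(3))

12*sqrt(2 - sqrt(3))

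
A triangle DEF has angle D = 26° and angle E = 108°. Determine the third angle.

angle F = 180 - 26 - 108 = 46 degrees.

46 degrees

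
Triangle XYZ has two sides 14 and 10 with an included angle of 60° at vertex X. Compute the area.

Area = (1/2)(14)(10) sin(60°) = (1/2)(14)(10)(sqrt(3)/2) = 35*sqrt(3)

35*sqrt(3)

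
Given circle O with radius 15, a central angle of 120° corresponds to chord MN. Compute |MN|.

Drop a perpendicular from the center to the chord, bisecting both the chord and the central angle.
Each half-chord = r sin(θ/2) = 15 sin(60°).
The full chord = 2 × 15 × sin(60°) = 15*sqrt(3).

15*sqrt(3)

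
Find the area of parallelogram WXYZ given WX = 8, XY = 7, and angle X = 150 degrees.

Area = 8 * 7 * sin(150°) = 56 * 1/2 = 28

28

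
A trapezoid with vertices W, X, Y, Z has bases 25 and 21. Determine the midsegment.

The midsegment (median) of a trapezoid connects the midpoints of the non-parallel sides.
Its length is the average of the two bases: (25 + 21) / 2 = 23.

23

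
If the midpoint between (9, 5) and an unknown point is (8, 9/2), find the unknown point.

Using the midpoint formula: M = ((x1 + x2)/2, (y1 + y2)/2)
We know M = (8, 9/2) and M = (9, 5)
For x: 8 = (9 + x2)/2, so x2 = 2*8 - 9 = 7
For y: 9/2 = (5 + y2)/2, so y2 = 2*9/2 - 5 = 4
L = (7, 4)

(7, 4)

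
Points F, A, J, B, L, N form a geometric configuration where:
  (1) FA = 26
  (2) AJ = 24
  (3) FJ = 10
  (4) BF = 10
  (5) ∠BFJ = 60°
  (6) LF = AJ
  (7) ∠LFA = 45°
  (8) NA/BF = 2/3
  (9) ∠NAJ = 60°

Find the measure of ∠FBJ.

Step 1: By the law of cosines on triangle BFJ: BJ² = 10² + 10² − 2·10·10·cos(60°) = 100, so BJ = 10.
Step 2: By the inverse law of cosines on triangle FBJ: cos(∠FBJ) = (10² + 10² − 10²) / (2·10·10) = 100/200 = 0.5, so ∠FBJ = 60°.

Therefore, the measure of angle ∠FBJ = 60°.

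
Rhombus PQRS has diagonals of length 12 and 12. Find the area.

Area = (12 * 12) / 2 = 144 / 2 = 72

72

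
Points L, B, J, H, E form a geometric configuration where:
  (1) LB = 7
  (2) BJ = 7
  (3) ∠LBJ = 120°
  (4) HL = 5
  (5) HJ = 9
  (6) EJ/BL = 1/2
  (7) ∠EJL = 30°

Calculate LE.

From the given relations: EJ = 1/2·BL = 1/2·7 ≈ 3.5.
Step 1: By the law of cosines on triangle LBJ: LJ² = 7² + 7² − 2·7·7·cos(120°) = 147, so LJ = 7·√3.
Step 2: By the law of cosines on triangle LJE: LE² = (7·√3)² + 3.5² − 2·7·√3·3.5·cos(30°) = 85.75, so LE = 7/2·√7.

Therefore, the length of LE = 7/2·√7.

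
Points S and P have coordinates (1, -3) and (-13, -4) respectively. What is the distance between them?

d = sqrt((-13 - 1)^2 + (-4 - -3)^2)
d = sqrt(-14^2 + -1^2)
d = sqrt(196 + 1)
d = sqrt(197)

sqrt(197)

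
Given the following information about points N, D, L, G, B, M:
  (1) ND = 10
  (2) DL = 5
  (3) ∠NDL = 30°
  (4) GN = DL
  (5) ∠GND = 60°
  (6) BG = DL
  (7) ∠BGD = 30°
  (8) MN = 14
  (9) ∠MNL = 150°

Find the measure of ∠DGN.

From the given relations: GN = DL = 5.
Step 1: By the law of cosines on triangle GND: GD² = 5² + 10² − 2·5·10·cos(60°) = 75, so GD = 5·√3.
Step 2: By the inverse law of cosines on triangle DGN: cos(∠DGN) = ((5·√3)² + 5² − 10²) / (2·5·√3·5) = 0/86.6 = 0, so ∠DGN = 90°.

Therefore, the measure of angle ∠DGN = 90°.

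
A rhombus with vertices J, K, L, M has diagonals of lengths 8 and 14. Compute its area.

Area of a rhombus = (d1 * d2) / 2
Area = (8 * 14) / 2
Area = 112 / 2
Area = 56

56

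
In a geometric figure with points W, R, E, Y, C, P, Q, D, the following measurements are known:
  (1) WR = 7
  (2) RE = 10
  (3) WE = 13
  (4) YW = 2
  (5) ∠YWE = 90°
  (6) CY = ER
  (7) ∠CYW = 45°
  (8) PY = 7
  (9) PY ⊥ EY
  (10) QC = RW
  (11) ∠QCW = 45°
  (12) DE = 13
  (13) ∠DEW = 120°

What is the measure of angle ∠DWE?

Step 1: By the law of cosines on triangle WED: WD² = 13² + 13² − 2·13·13·cos(120°) = 507, so WD = 13·√3.
Step 2: By the inverse law of cosines on triangle DWE: cos(∠DWE) = ((13·√3)² + 13² − 13²) / (2·13·√3·13) = 507/585.43 = 0.866, so ∠DWE = 30°.

Therefore, the measure of angle ∠DWE = 30°.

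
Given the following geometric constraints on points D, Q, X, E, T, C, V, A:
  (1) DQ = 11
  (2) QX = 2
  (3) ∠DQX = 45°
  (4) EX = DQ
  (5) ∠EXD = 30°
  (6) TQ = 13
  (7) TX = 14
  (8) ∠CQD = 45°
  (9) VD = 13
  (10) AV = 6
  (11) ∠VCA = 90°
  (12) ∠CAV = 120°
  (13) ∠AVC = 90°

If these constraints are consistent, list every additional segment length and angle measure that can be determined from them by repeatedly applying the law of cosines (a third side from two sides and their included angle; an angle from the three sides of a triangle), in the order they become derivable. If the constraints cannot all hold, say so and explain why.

These constraints are not satisfiable: (11), (12) and (13) are the three interior angles of triangle VCA, which must sum to 180°, but 90° + 120° + 90° = 300°. No planar figure meets all of them, so nothing further can be derived.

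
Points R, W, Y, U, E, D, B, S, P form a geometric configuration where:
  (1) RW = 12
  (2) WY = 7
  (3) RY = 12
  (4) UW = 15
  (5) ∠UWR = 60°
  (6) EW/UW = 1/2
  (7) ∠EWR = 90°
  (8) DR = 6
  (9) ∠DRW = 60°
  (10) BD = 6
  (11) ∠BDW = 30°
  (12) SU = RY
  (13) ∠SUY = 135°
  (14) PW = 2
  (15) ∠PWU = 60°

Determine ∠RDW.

Step 1: By the law of cosines on triangle DRW: DW² = 6² + 12² − 2·6·12·cos(60°) = 108, so DW = 6·√3.
Step 2: By the inverse law of cosines on triangle RDW: cos(∠RDW) = (6² + (6·√3)² − 12²) / (2·6·6·√3) = 0/124.71 = 0, so ∠RDW = 90°.

Therefore, the measure of angle ∠RDW = 90°.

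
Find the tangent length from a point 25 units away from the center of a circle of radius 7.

tangent = √(d² - r²) = √(25² - 7²) = √(625 - 49) = √576 = 24

24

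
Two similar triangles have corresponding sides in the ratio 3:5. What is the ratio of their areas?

The ratio of areas of similar triangles equals the square of the side ratio.
Side ratio = 3:5
Area ratio = (3/5)^2 = 9/25 = 9:25

9:25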